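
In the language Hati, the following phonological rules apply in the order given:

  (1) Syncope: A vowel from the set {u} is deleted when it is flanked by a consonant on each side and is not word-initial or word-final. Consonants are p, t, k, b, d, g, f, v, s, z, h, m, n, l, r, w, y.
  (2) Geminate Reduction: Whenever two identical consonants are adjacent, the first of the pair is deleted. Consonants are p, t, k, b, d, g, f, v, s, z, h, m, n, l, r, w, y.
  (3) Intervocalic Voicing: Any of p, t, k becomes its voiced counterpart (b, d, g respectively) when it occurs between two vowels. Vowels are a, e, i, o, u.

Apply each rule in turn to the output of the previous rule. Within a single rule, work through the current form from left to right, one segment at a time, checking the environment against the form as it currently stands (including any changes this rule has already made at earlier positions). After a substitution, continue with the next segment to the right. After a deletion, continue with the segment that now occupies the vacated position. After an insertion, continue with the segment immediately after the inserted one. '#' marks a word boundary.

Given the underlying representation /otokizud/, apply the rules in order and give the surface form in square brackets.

[odogizd]

(1) Syncope: [otokizud] → [otokizd]
(2) Geminate Reduction: no change — [otokizd]
(3) Intervocalic Voicing: [otokizd] → [odogizd]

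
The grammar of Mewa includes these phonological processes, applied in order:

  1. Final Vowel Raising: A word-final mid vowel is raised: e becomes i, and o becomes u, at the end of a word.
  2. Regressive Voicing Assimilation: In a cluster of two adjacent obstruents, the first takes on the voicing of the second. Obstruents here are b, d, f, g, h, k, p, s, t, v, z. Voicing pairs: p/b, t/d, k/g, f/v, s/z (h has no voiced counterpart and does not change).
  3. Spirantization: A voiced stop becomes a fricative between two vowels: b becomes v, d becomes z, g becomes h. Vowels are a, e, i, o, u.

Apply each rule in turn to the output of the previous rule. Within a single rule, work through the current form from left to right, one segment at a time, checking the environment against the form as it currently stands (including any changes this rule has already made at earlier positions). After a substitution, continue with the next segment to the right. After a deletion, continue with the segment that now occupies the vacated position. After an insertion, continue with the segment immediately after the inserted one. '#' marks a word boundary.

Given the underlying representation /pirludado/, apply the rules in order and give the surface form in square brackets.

1 Final Vowel Raising: [pirludado] → [pirludadu]
2 Regressive Voicing Assimilation: no change — [pirludadu]
3 Spirantization: [pirludadu] → [pirluzazu]

[pirluzazu]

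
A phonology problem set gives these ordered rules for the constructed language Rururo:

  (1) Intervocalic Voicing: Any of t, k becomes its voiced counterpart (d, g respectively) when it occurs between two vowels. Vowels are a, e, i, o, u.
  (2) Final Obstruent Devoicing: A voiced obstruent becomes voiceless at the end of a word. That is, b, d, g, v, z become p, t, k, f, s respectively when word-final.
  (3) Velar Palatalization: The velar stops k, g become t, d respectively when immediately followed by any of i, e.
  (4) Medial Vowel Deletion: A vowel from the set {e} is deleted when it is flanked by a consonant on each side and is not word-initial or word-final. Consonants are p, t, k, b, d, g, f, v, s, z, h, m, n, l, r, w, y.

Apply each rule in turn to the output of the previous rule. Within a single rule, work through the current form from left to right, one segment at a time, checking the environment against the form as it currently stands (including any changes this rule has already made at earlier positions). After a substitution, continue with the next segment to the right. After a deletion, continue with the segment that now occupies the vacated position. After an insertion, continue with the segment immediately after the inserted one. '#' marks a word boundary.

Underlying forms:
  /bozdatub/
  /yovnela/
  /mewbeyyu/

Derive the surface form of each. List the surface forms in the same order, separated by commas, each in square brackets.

/bozdatub/:
  (1) Intervocalic Voicing: [bozdatub] → [bozdadub]
  (2) Final Obstruent Devoicing: [bozdadub] → [bozdadup]
  (3) Velar Palatalization: no change — [bozdadup]
  (4) Medial Vowel Deletion: no change — [bozdadup]
/yovnela/:
  (1) Intervocalic Voicing: no change — [yovnela]
  (2) Final Obstruent Devoicing: no change — [yovnela]
  (3) Velar Palatalization: no change — [yovnela]
  (4) Medial Vowel Deletion: [yovnela] → [yovnla]
/mewbeyyu/:
  (1) Intervocalic Voicing: no change — [mewbeyyu]
  (2) Final Obstruent Devoicing: no change — [mewbeyyu]
  (3) Velar Palatalization: no change — [mewbeyyu]
  (4) Medial Vowel Deletion: [mewbeyyu] → [mwbyyu]

[bozdadup], [yovnla], [mwbyyu]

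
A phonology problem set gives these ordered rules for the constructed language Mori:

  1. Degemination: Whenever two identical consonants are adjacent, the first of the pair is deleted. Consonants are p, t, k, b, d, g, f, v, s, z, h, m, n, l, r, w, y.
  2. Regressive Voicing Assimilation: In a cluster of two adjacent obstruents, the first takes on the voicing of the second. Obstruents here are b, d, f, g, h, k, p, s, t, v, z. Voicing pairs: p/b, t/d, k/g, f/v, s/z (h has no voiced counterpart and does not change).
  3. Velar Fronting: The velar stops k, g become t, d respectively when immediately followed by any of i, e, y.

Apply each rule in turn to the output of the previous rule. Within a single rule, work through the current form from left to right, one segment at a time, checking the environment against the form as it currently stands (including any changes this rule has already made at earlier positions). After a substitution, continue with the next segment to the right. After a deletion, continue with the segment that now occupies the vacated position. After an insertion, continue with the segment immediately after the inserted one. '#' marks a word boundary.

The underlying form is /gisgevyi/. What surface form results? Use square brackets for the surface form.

1 Degemination: no change — [gisgevyi]
2 Regressive Voicing Assimilation: [gisgevyi] → [gizgevyi]
3 Velar Fronting: [gizgevyi] → [dizdevyi]

[dizdevyi]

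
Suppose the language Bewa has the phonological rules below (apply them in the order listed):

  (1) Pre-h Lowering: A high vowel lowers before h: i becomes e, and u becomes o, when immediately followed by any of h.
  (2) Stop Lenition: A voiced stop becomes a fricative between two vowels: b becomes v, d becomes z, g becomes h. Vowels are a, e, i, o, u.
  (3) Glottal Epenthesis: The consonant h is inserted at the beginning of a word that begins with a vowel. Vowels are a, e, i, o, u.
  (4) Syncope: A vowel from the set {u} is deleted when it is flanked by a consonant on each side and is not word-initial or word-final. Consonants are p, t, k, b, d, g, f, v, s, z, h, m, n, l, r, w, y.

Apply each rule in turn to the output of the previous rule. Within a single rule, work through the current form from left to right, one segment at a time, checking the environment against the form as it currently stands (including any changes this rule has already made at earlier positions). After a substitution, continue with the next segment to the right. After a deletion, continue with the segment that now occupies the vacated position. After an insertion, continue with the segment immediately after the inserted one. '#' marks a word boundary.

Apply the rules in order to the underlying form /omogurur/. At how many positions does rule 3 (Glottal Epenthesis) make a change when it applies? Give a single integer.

(1) Pre-h Lowering: no change — [omogurur]
(2) Stop Lenition: [omogurur] → [omohurur]
(3) Glottal Epenthesis: [omohurur] → [homohurur]
(4) Syncope: [homohurur] → [homohrr]
Rule 3 changed 1 position(s).

1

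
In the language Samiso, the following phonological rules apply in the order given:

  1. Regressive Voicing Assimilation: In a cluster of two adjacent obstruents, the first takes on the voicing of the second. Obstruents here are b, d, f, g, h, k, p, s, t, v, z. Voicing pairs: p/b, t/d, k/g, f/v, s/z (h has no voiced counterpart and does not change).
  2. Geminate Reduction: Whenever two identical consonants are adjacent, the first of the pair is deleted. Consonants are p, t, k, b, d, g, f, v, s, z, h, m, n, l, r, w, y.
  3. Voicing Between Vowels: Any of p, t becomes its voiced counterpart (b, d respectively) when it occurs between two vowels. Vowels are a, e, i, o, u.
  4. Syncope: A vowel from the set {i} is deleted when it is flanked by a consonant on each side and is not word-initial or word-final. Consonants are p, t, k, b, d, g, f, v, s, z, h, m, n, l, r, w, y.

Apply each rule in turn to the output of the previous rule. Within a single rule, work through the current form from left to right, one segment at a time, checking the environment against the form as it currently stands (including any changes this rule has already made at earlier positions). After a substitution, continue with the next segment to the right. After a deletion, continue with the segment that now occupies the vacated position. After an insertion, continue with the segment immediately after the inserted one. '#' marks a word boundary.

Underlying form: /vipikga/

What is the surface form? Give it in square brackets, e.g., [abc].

1 Regressive Voicing Assimilation: [vipikga] → [vipigga]
2 Geminate Reduction: [vipigga] → [vipiga]
3 Voicing Between Vowels: [vipiga] → [vibiga]
4 Syncope: [vibiga] → [vbga]

[vbga]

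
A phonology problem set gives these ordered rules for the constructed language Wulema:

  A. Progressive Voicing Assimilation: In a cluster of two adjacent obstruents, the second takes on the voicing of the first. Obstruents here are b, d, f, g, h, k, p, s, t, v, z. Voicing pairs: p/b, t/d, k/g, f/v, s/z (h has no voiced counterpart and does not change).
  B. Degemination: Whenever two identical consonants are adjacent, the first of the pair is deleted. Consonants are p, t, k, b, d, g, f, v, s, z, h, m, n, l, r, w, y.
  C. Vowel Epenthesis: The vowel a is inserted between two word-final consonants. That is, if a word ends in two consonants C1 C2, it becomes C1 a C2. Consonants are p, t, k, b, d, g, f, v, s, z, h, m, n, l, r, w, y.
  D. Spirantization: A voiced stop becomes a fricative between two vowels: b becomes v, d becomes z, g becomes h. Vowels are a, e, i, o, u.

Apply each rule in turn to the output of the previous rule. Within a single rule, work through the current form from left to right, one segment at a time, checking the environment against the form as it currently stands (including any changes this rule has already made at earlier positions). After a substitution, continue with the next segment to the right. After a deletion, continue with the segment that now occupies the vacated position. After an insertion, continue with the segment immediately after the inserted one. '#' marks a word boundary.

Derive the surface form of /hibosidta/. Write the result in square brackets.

[hivosiza]

A Progressive Voicing Assimilation: [hibosidta] → [hibosidda]
B Degemination: [hibosidda] → [hibosida]
C Vowel Epenthesis: no change — [hibosida]
D Spirantization: [hibosida] → [hivosiza]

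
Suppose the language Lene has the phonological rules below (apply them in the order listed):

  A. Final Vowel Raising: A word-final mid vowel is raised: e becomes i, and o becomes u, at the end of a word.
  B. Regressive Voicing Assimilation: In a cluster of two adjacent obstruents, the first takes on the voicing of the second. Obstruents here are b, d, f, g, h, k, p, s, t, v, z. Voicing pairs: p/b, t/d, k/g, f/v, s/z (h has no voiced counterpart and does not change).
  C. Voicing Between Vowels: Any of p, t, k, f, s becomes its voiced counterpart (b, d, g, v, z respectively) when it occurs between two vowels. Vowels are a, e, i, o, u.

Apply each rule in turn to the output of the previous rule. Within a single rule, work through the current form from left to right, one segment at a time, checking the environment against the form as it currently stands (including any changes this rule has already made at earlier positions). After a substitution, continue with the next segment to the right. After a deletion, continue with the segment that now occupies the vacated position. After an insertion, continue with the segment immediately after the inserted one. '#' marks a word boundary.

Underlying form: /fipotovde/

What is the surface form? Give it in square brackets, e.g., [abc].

A Final Vowel Raising: [fipotovde] → [fipotovdi]
B Regressive Voicing Assimilation: no change — [fipotovdi]
C Voicing Between Vowels: [fipotovdi] → [fibodovdi]

[fibodovdi]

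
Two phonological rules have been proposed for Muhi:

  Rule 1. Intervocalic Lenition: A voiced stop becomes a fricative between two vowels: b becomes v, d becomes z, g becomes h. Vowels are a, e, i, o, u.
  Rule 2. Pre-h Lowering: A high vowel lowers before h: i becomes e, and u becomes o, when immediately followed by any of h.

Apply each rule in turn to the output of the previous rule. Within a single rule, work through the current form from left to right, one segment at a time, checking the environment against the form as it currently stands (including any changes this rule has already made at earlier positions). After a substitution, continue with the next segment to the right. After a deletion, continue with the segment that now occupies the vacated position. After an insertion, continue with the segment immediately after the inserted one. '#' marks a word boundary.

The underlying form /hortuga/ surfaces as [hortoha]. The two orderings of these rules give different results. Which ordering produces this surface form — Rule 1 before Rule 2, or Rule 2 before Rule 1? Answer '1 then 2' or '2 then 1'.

Order 1 then 2:
  1 Intervocalic Lenition: [hortuga] → [hortuha]
  2 Pre-h Lowering: [hortuha] → [hortoha]
  result: [hortoha]
Order 2 then 1:
  2 Pre-h Lowering: no change — [hortuga]
  1 Intervocalic Lenition: [hortuga] → [hortuha]
  result: [hortuha]

1 then 2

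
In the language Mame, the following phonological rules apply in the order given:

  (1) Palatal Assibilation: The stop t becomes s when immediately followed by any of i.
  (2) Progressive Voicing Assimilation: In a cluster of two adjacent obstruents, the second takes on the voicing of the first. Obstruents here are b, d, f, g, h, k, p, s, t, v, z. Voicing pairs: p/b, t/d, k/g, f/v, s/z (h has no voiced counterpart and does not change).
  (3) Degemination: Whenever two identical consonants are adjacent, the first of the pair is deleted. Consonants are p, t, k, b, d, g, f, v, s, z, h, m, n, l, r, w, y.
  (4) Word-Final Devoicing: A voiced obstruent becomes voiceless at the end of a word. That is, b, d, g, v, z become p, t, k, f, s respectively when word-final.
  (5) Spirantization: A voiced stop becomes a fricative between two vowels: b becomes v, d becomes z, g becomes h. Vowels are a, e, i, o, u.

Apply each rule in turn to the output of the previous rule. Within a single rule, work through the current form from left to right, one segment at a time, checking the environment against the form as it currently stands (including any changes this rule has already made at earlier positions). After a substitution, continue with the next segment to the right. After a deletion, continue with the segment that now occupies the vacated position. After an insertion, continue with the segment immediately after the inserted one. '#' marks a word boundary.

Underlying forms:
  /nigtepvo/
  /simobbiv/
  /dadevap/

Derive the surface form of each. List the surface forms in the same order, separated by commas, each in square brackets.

/nigtepvo/:
  (1) Palatal Assibilation: no change — [nigtepvo]
  (2) Progressive Voicing Assimilation: [nigtepvo] → [nigdepfo]
  (3) Degemination: no change — [nigdepfo]
  (4) Word-Final Devoicing: no change — [nigdepfo]
  (5) Spirantization: no change — [nigdepfo]
/simobbiv/:
  (1) Palatal Assibilation: no change — [simobbiv]
  (2) Progressive Voicing Assimilation: no change — [simobbiv]
  (3) Degemination: [simobbiv] → [simobiv]
  (4) Word-Final Devoicing: [simobiv] → [simobif]
  (5) Spirantization: [simobif] → [simovif]
/dadevap/:
  (1) Palatal Assibilation: no change — [dadevap]
  (2) Progressive Voicing Assimilation: no change — [dadevap]
  (3) Degemination: no change — [dadevap]
  (4) Word-Final Devoicing: no change — [dadevap]
  (5) Spirantization: [dadevap] → [dazevap]

[nigdepfo], [simovif], [dazevap]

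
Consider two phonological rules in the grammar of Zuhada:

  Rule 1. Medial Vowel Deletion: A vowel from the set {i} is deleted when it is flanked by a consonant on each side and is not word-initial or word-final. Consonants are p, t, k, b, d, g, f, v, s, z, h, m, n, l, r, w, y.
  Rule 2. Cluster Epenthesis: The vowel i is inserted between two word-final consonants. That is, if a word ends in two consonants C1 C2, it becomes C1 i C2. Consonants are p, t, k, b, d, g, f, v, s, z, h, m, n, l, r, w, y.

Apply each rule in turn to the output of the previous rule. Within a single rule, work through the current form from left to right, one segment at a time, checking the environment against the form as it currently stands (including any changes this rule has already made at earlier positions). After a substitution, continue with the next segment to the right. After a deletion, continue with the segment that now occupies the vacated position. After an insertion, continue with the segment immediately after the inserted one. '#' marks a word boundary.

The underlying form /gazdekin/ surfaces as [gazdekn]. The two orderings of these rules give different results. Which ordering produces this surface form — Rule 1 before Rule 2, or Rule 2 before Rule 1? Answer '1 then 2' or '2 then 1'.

Order 1 then 2:
  1 Medial Vowel Deletion: [gazdekin] → [gazdekn]
  2 Cluster Epenthesis: [gazdekn] → [gazdekin]
  result: [gazdekin]
Order 2 then 1:
  2 Cluster Epenthesis: no change — [gazdekin]
  1 Medial Vowel Deletion: [gazdekin] → [gazdekn]
  result: [gazdekn]

2 then 1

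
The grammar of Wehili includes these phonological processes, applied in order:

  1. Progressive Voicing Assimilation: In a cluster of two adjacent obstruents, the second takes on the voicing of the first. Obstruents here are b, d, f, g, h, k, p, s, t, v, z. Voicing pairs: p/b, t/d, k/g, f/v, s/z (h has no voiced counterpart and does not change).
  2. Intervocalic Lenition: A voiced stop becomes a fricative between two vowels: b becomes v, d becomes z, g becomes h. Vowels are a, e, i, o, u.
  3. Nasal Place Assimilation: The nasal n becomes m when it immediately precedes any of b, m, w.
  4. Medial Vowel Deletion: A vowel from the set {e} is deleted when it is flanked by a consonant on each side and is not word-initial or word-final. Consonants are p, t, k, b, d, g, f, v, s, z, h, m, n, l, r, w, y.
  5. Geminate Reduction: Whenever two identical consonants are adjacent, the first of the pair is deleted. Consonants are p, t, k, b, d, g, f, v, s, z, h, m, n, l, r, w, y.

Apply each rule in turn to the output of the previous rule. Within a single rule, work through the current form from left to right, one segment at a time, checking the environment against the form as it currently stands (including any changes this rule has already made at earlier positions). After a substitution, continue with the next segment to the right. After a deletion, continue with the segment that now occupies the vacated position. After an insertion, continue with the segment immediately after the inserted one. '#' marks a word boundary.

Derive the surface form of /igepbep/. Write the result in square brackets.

[ihp]

1 Progressive Voicing Assimilation: [igepbep] → [igeppep]
2 Intervocalic Lenition: [igeppep] → [iheppep]
3 Nasal Place Assimilation: no change — [iheppep]
4 Medial Vowel Deletion: [iheppep] → [ihppp]
5 Geminate Reduction: [ihppp] → [ihp]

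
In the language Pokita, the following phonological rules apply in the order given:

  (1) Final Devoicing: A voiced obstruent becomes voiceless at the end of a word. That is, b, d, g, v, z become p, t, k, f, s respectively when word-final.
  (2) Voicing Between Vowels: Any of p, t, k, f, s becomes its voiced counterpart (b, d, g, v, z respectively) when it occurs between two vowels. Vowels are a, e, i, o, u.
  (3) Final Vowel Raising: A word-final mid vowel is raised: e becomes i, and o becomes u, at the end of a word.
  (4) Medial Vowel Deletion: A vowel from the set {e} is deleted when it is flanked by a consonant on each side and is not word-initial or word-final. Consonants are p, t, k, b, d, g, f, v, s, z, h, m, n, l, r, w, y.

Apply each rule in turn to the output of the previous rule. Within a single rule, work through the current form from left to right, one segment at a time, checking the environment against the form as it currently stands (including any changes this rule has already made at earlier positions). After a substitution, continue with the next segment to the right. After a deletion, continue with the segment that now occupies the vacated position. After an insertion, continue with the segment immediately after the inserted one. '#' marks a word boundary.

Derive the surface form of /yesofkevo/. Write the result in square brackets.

(1) Final Devoicing: no change — [yesofkevo]
(2) Voicing Between Vowels: [yesofkevo] → [yezofkevo]
(3) Final Vowel Raising: [yezofkevo] → [yezofkevu]
(4) Medial Vowel Deletion: [yezofkevu] → [yzofkvu]

[yzofkvu]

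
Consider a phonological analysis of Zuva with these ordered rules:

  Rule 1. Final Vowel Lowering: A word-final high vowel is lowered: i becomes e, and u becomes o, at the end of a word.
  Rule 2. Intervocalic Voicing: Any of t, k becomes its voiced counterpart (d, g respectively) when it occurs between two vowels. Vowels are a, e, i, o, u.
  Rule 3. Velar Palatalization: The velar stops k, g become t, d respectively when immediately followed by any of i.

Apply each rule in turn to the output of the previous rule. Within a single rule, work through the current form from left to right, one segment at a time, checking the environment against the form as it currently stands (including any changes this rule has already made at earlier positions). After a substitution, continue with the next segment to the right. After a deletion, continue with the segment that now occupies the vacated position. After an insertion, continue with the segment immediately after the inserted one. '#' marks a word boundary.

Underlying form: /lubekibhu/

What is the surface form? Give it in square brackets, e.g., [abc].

Rule 1 Final Vowel Lowering: [lubekibhu] → [lubekibho]
Rule 2 Intervocalic Voicing: [lubekibho] → [lubegibho]
Rule 3 Velar Palatalization: [lubegibho] → [lubedibho]

[lubedibho]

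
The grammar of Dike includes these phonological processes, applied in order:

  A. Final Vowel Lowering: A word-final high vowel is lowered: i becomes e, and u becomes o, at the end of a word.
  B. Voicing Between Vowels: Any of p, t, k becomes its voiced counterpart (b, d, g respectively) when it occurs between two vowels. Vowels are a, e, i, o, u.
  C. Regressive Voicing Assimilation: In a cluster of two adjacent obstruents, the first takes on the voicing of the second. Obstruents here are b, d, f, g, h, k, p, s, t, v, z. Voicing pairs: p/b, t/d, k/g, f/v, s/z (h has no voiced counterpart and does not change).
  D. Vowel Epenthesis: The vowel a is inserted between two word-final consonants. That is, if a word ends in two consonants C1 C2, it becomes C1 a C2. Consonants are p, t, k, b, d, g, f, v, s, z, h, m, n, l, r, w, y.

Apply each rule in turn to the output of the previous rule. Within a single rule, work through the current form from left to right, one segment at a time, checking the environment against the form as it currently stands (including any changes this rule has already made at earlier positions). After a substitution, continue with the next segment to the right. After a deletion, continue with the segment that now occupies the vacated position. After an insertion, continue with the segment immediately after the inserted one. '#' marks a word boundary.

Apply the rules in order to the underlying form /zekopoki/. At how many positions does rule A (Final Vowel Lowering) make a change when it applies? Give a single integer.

1

A Final Vowel Lowering: [zekopoki] → [zekopoke]
B Voicing Between Vowels: [zekopoke] → [zegoboge]
C Regressive Voicing Assimilation: no change — [zegoboge]
D Vowel Epenthesis: no change — [zegoboge]
Rule A changed 1 position(s).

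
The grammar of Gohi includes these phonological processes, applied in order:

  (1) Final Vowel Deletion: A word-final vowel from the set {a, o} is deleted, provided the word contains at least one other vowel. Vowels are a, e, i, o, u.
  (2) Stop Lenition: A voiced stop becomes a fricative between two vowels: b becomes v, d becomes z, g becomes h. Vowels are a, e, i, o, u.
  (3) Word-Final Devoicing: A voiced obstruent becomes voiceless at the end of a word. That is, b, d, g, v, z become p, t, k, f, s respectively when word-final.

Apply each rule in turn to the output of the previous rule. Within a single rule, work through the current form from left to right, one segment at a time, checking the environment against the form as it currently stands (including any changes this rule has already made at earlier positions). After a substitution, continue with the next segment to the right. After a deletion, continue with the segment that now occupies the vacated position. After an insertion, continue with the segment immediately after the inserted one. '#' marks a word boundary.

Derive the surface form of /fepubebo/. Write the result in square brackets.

[fepuvep]

(1) Final Vowel Deletion: [fepubebo] → [fepubeb]
(2) Stop Lenition: [fepubeb] → [fepuveb]
(3) Word-Final Devoicing: [fepuveb] → [fepuvep]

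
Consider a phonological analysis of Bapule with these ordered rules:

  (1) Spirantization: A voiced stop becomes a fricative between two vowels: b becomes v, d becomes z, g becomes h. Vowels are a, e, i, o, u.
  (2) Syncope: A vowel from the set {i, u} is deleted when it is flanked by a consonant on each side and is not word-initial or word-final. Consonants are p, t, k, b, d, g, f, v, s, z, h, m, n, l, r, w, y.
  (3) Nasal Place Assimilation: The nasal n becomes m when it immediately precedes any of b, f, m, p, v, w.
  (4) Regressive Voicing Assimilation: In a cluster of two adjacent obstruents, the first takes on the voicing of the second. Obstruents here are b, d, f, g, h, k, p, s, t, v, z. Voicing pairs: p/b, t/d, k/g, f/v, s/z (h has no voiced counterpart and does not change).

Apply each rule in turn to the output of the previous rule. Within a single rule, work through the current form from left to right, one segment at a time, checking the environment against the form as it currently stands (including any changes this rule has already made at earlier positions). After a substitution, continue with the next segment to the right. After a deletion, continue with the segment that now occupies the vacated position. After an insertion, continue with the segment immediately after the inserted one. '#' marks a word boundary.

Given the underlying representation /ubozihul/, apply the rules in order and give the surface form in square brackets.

(1) Spirantization: [ubozihul] → [uvozihul]
(2) Syncope: [uvozihul] → [uvozhl]
(3) Nasal Place Assimilation: no change — [uvozhl]
(4) Regressive Voicing Assimilation: [uvozhl] → [uvoshl]

[uvoshl]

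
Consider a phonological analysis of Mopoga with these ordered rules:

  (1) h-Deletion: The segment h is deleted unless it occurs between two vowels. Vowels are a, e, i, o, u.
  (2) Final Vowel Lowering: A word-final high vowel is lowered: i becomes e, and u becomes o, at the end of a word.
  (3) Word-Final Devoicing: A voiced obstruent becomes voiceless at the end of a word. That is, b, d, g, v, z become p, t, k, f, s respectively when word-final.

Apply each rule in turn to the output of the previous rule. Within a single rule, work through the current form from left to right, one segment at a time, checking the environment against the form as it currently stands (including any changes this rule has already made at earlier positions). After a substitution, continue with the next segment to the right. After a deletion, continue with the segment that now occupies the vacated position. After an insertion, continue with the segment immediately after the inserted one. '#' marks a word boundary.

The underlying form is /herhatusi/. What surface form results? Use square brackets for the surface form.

(1) h-Deletion: [herhatusi] → [eratusi]
(2) Final Vowel Lowering: [eratusi] → [eratuse]
(3) Word-Final Devoicing: no change — [eratuse]

[eratuse]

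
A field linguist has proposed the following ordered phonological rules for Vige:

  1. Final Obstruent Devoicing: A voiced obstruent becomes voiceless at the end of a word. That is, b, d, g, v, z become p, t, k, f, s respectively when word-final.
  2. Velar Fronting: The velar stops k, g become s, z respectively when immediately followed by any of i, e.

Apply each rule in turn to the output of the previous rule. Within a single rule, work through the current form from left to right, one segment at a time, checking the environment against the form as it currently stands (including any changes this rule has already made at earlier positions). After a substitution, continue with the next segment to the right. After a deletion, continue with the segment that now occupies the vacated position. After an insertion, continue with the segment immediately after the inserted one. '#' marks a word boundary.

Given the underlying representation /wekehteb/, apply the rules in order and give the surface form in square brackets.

1 Final Obstruent Devoicing: [wekehteb] → [wekehtep]
2 Velar Fronting: [wekehtep] → [wesehtep]

[wesehtep]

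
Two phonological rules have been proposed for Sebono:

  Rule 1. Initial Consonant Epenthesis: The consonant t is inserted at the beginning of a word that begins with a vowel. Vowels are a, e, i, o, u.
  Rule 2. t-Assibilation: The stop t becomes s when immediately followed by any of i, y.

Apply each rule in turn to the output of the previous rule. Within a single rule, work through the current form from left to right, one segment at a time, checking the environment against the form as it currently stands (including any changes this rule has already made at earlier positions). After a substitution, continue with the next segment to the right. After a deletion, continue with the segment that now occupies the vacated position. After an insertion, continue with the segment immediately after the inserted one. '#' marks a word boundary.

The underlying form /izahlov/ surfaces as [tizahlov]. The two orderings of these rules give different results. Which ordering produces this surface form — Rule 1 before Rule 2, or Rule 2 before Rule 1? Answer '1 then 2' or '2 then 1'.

2 then 1

Order 1 then 2:
  1 Initial Consonant Epenthesis: [izahlov] → [tizahlov]
  2 t-Assibilation: [tizahlov] → [sizahlov]
  result: [sizahlov]
Order 2 then 1:
  2 t-Assibilation: no change — [izahlov]
  1 Initial Consonant Epenthesis: [izahlov] → [tizahlov]
  result: [tizahlov]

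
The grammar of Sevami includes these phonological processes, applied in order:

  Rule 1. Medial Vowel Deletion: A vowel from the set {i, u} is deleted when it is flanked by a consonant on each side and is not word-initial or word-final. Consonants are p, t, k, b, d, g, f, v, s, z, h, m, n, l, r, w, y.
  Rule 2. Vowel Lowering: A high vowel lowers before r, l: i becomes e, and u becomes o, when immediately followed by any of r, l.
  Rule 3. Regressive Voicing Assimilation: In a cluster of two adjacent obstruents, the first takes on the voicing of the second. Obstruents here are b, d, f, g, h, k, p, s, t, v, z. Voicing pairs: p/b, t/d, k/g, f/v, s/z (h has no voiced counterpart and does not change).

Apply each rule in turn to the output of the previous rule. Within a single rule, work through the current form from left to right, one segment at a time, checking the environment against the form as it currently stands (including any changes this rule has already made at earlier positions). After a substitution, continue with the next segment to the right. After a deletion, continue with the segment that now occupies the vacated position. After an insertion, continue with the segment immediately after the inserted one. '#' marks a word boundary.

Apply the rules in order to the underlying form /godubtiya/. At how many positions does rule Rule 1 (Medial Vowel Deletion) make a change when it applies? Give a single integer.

Rule 1 Medial Vowel Deletion: [godubtiya] → [godbtya]
Rule 2 Vowel Lowering: no change — [godbtya]
Rule 3 Regressive Voicing Assimilation: [godbtya] → [godptya]
Rule Rule 1 changed 2 position(s).

2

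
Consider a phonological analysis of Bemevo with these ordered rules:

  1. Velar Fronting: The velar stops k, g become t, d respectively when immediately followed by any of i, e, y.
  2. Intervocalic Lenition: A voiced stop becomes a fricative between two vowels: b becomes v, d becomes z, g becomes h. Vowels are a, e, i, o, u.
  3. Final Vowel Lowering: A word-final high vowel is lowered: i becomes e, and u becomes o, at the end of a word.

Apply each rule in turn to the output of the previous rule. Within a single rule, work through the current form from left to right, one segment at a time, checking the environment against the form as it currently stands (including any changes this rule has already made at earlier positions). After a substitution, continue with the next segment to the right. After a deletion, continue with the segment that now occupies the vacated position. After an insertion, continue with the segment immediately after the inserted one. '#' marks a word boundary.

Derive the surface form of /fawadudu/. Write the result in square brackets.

1 Velar Fronting: no change — [fawadudu]
2 Intervocalic Lenition: [fawadudu] → [fawazuzu]
3 Final Vowel Lowering: [fawazuzu] → [fawazuzo]

[fawazuzo]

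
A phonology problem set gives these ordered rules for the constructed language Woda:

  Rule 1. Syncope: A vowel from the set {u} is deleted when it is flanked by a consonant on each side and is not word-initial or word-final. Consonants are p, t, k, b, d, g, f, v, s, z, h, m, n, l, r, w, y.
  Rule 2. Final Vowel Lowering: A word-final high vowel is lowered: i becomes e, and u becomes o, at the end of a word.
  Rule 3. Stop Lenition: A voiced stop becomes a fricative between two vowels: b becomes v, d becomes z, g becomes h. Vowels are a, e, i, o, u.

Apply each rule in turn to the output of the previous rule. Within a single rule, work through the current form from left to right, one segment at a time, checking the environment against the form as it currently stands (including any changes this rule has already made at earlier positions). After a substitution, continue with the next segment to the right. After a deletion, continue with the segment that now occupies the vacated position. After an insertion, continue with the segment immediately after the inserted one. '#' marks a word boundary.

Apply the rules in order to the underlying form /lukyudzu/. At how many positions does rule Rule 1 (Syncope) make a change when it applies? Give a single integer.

2

Rule 1 Syncope: [lukyudzu] → [lkydzu]
Rule 2 Final Vowel Lowering: [lkydzu] → [lkydzo]
Rule 3 Stop Lenition: no change — [lkydzo]
Rule Rule 1 changed 2 position(s).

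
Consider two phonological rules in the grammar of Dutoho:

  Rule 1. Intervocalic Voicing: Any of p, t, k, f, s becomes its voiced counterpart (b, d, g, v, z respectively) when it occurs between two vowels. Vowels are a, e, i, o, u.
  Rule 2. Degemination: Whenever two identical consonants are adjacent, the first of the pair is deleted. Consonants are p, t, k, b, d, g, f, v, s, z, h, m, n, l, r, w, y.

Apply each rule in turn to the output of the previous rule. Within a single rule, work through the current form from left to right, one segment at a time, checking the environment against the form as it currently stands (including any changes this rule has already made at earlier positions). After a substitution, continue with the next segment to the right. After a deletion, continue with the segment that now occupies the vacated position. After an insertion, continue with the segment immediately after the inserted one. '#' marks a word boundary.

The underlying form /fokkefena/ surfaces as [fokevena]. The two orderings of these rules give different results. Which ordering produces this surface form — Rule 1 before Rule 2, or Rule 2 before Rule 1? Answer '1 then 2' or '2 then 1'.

1 then 2

Order 1 then 2:
  1 Intervocalic Voicing: [fokkefena] → [fokkevena]
  2 Degemination: [fokkevena] → [fokevena]
  result: [fokevena]
Order 2 then 1:
  2 Degemination: [fokkefena] → [fokefena]
  1 Intervocalic Voicing: [fokefena] → [fogevena]
  result: [fogevena]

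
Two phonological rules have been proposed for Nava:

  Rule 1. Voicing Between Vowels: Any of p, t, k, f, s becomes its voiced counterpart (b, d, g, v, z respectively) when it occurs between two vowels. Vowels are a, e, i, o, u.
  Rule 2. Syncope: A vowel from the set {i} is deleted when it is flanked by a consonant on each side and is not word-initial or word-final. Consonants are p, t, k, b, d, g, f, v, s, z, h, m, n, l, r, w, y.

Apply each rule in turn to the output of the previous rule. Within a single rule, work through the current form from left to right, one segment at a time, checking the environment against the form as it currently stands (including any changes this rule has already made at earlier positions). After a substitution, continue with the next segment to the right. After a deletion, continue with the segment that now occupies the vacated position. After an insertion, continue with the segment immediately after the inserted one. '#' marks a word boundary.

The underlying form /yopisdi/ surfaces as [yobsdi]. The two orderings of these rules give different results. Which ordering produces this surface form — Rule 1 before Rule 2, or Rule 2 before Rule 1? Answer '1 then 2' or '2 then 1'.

Order 1 then 2:
  1 Voicing Between Vowels: [yopisdi] → [yobisdi]
  2 Syncope: [yobisdi] → [yobsdi]
  result: [yobsdi]
Order 2 then 1:
  2 Syncope: [yopisdi] → [yopsdi]
  1 Voicing Between Vowels: no change — [yopsdi]
  result: [yopsdi]

1 then 2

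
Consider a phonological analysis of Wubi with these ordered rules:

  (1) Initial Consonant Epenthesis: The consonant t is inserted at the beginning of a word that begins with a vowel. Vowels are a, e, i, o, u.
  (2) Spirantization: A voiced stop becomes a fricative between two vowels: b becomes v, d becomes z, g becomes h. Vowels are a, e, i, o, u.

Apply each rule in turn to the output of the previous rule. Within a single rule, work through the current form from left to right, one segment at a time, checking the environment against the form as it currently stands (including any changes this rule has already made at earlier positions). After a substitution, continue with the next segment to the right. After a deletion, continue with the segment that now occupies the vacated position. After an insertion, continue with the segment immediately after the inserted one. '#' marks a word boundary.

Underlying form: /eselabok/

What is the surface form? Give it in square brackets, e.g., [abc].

(1) Initial Consonant Epenthesis: [eselabok] → [teselabok]
(2) Spirantization: [teselabok] → [teselavok]

[teselavok]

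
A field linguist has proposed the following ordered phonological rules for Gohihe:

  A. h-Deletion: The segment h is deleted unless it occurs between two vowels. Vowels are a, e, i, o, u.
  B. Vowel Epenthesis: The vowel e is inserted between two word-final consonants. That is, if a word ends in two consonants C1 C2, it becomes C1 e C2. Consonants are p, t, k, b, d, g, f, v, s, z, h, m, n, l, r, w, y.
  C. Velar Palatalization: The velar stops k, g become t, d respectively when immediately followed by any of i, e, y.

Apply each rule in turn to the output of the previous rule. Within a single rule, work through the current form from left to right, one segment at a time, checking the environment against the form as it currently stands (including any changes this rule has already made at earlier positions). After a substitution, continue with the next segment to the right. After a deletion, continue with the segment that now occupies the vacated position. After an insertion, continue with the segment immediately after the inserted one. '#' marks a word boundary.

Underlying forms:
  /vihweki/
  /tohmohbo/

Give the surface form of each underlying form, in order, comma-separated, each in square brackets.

[viweti], [tomobo]

/vihweki/:
  A h-Deletion: [vihweki] → [viweki]
  B Vowel Epenthesis: no change — [viweki]
  C Velar Palatalization: [viweki] → [viweti]
/tohmohbo/:
  A h-Deletion: [tohmohbo] → [tomobo]
  B Vowel Epenthesis: no change — [tomobo]
  C Velar Palatalization: no change — [tomobo]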